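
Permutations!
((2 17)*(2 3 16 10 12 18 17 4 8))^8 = (2 8 4)(3 10 18)(12 17 16)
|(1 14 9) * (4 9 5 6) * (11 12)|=|(1 14 5 6 4 9)(11 12)|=6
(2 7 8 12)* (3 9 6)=[0, 1, 7, 9, 4, 5, 3, 8, 12, 6, 10, 11, 2]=(2 7 8 12)(3 9 6)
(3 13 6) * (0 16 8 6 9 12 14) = (0 16 8 6 3 13 9 12 14) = [16, 1, 2, 13, 4, 5, 3, 7, 6, 12, 10, 11, 14, 9, 0, 15, 8]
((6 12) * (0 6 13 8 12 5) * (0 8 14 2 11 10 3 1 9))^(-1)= ((0 6 5 8 12 13 14 2 11 10 3 1 9))^(-1)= (0 9 1 3 10 11 2 14 13 12 8 5 6)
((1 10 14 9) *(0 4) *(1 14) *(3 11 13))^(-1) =((0 4)(1 10)(3 11 13)(9 14))^(-1) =(0 4)(1 10)(3 13 11)(9 14)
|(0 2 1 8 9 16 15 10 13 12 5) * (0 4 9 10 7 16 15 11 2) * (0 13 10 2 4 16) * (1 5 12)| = 12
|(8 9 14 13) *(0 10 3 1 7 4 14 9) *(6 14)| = 10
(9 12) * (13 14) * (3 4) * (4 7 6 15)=(3 7 6 15 4)(9 12)(13 14)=[0, 1, 2, 7, 3, 5, 15, 6, 8, 12, 10, 11, 9, 14, 13, 4]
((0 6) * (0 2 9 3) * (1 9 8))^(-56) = ((0 6 2 8 1 9 3))^(-56) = (9)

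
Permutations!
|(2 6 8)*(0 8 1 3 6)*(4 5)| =6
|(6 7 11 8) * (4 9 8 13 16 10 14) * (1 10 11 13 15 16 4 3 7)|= 30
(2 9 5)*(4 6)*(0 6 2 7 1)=(0 6 4 2 9 5 7 1)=[6, 0, 9, 3, 2, 7, 4, 1, 8, 5]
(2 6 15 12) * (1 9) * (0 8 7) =(0 8 7)(1 9)(2 6 15 12) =[8, 9, 6, 3, 4, 5, 15, 0, 7, 1, 10, 11, 2, 13, 14, 12]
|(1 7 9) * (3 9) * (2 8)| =4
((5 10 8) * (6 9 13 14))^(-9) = (6 14 13 9)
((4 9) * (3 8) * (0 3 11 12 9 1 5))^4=((0 3 8 11 12 9 4 1 5))^4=(0 12 5 11 1 8 4 3 9)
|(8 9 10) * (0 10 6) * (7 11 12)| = |(0 10 8 9 6)(7 11 12)| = 15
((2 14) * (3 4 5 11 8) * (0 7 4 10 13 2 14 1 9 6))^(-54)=((14)(0 7 4 5 11 8 3 10 13 2 1 9 6))^(-54)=(14)(0 9 2 10 8 5 7 6 1 13 3 11 4)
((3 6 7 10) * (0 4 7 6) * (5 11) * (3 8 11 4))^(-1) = ((0 3)(4 7 10 8 11 5))^(-1) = (0 3)(4 5 11 8 10 7)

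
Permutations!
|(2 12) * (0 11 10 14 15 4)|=6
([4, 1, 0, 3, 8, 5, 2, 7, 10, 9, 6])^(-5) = (0 4 8 10 6 2)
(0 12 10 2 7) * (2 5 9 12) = (0 2 7)(5 9 12 10) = [2, 1, 7, 3, 4, 9, 6, 0, 8, 12, 5, 11, 10]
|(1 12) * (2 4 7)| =|(1 12)(2 4 7)| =6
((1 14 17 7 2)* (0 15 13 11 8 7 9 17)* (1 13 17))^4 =((0 15 17 9 1 14)(2 13 11 8 7))^4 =(0 1 17)(2 7 8 11 13)(9 15 14)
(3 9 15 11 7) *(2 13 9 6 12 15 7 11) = (2 13 9 7 3 6 12 15) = [0, 1, 13, 6, 4, 5, 12, 3, 8, 7, 10, 11, 15, 9, 14, 2]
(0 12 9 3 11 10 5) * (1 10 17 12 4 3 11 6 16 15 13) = (0 4 3 6 16 15 13 1 10 5)(9 11 17 12) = [4, 10, 2, 6, 3, 0, 16, 7, 8, 11, 5, 17, 9, 1, 14, 13, 15, 12]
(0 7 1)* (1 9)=[7, 0, 2, 3, 4, 5, 6, 9, 8, 1]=(0 7 9 1)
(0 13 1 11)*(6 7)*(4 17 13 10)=(0 10 4 17 13 1 11)(6 7)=[10, 11, 2, 3, 17, 5, 7, 6, 8, 9, 4, 0, 12, 1, 14, 15, 16, 13]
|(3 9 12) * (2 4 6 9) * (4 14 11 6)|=|(2 14 11 6 9 12 3)|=7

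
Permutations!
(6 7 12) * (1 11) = (1 11)(6 7 12) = [0, 11, 2, 3, 4, 5, 7, 12, 8, 9, 10, 1, 6]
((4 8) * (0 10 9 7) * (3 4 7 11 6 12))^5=(0 12)(3 10)(4 9)(6 7)(8 11)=((0 10 9 11 6 12 3 4 8 7))^5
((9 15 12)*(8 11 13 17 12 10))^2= ((8 11 13 17 12 9 15 10))^2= (8 13 12 15)(9 10 11 17)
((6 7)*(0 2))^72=((0 2)(6 7))^72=(7)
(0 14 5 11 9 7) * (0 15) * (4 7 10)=[14, 1, 2, 3, 7, 11, 6, 15, 8, 10, 4, 9, 12, 13, 5, 0]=(0 14 5 11 9 10 4 7 15)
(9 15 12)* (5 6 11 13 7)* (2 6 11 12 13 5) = [0, 1, 6, 3, 4, 11, 12, 2, 8, 15, 10, 5, 9, 7, 14, 13] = (2 6 12 9 15 13 7)(5 11)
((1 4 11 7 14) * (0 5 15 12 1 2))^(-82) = ((0 5 15 12 1 4 11 7 14 2))^(-82) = (0 14 11 1 15)(2 7 4 12 5)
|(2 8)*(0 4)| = 2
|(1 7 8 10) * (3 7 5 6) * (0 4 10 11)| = |(0 4 10 1 5 6 3 7 8 11)| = 10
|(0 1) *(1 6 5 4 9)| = 6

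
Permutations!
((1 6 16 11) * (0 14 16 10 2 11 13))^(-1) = (0 13 16 14)(1 11 2 10 6)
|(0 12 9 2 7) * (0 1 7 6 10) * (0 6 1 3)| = 14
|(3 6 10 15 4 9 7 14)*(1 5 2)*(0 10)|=|(0 10 15 4 9 7 14 3 6)(1 5 2)|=9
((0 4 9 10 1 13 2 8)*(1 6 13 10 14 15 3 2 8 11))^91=(15)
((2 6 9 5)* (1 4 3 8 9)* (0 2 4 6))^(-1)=((0 2)(1 6)(3 8 9 5 4))^(-1)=(0 2)(1 6)(3 4 5 9 8)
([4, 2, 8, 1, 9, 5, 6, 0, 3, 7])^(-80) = (9)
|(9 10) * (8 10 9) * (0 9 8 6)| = |(0 9 8 10 6)| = 5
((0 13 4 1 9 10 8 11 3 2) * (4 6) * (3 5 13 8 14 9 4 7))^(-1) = ((0 8 11 5 13 6 7 3 2)(1 4)(9 10 14))^(-1) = (0 2 3 7 6 13 5 11 8)(1 4)(9 14 10)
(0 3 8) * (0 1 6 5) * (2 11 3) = (0 2 11 3 8 1 6 5) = [2, 6, 11, 8, 4, 0, 5, 7, 1, 9, 10, 3]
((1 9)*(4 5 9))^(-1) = (1 9 5 4)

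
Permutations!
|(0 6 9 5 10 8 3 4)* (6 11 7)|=|(0 11 7 6 9 5 10 8 3 4)|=10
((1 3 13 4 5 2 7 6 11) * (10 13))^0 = ((1 3 10 13 4 5 2 7 6 11))^0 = (13)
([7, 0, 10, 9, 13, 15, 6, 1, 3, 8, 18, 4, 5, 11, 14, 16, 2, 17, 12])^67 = (0 7 1)(2 5 10 15 18 16 12)(3 9 8)(4 13 11)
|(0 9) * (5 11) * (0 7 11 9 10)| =4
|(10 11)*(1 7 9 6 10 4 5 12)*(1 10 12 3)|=|(1 7 9 6 12 10 11 4 5 3)|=10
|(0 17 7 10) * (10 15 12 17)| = |(0 10)(7 15 12 17)| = 4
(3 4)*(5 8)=(3 4)(5 8)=[0, 1, 2, 4, 3, 8, 6, 7, 5]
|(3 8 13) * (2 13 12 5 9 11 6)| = |(2 13 3 8 12 5 9 11 6)| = 9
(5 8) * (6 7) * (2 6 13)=(2 6 7 13)(5 8)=[0, 1, 6, 3, 4, 8, 7, 13, 5, 9, 10, 11, 12, 2]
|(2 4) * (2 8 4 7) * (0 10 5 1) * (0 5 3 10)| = 2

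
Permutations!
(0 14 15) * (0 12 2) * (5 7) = (0 14 15 12 2)(5 7) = [14, 1, 0, 3, 4, 7, 6, 5, 8, 9, 10, 11, 2, 13, 15, 12]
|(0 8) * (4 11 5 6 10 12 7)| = |(0 8)(4 11 5 6 10 12 7)| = 14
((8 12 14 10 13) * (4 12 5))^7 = (14)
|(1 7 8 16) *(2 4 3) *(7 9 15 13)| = 21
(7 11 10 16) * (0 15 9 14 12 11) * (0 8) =(0 15 9 14 12 11 10 16 7 8) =[15, 1, 2, 3, 4, 5, 6, 8, 0, 14, 16, 10, 11, 13, 12, 9, 7]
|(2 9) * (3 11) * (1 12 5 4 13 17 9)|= 8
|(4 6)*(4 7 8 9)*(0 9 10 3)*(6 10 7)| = 10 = |(0 9 4 10 3)(7 8)|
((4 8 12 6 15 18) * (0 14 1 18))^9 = (18)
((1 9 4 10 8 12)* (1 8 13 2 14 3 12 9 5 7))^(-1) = ((1 5 7)(2 14 3 12 8 9 4 10 13))^(-1) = (1 7 5)(2 13 10 4 9 8 12 3 14)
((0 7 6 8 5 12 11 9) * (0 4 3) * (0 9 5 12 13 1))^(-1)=((0 7 6 8 12 11 5 13 1)(3 9 4))^(-1)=(0 1 13 5 11 12 8 6 7)(3 4 9)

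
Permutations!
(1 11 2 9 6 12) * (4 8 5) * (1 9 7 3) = [0, 11, 7, 1, 8, 4, 12, 3, 5, 6, 10, 2, 9] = (1 11 2 7 3)(4 8 5)(6 12 9)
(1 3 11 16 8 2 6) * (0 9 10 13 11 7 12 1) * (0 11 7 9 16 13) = (0 16 8 2 6 11 13 7 12 1 3 9 10) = [16, 3, 6, 9, 4, 5, 11, 12, 2, 10, 0, 13, 1, 7, 14, 15, 8]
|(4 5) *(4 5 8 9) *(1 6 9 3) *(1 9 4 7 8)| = 12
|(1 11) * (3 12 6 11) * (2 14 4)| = |(1 3 12 6 11)(2 14 4)| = 15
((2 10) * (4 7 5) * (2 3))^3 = (10)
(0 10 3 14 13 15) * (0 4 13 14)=(0 10 3)(4 13 15)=[10, 1, 2, 0, 13, 5, 6, 7, 8, 9, 3, 11, 12, 15, 14, 4]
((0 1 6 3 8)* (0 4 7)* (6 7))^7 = (0 1 7)(3 6 4 8)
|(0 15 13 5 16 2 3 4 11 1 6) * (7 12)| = |(0 15 13 5 16 2 3 4 11 1 6)(7 12)| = 22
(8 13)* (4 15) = (4 15)(8 13) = [0, 1, 2, 3, 15, 5, 6, 7, 13, 9, 10, 11, 12, 8, 14, 4]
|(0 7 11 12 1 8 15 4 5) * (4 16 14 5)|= 10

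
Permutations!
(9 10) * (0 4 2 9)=(0 4 2 9 10)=[4, 1, 9, 3, 2, 5, 6, 7, 8, 10, 0]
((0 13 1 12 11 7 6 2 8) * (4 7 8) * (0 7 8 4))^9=((0 13 1 12 11 4 8 7 6 2))^9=(0 2 6 7 8 4 11 12 1 13)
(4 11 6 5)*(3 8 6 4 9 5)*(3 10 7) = (3 8 6 10 7)(4 11)(5 9) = [0, 1, 2, 8, 11, 9, 10, 3, 6, 5, 7, 4]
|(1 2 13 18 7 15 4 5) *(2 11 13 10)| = 8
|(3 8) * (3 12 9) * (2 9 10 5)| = |(2 9 3 8 12 10 5)| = 7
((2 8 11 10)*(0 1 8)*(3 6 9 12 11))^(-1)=((0 1 8 3 6 9 12 11 10 2))^(-1)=(0 2 10 11 12 9 6 3 8 1)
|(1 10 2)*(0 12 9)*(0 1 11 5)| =|(0 12 9 1 10 2 11 5)| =8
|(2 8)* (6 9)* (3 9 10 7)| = |(2 8)(3 9 6 10 7)| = 10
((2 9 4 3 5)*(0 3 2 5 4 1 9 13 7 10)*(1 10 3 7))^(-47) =((0 7 3 4 2 13 1 9 10))^(-47) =(0 9 13 4 7 10 1 2 3)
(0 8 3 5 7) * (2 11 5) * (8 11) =(0 11 5 7)(2 8 3) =[11, 1, 8, 2, 4, 7, 6, 0, 3, 9, 10, 5]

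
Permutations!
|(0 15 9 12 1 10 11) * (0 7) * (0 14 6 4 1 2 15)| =|(1 10 11 7 14 6 4)(2 15 9 12)| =28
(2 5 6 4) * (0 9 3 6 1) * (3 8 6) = [9, 0, 5, 3, 2, 1, 4, 7, 6, 8] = (0 9 8 6 4 2 5 1)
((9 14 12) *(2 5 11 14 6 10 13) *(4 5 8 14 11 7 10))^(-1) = ((2 8 14 12 9 6 4 5 7 10 13))^(-1) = (2 13 10 7 5 4 6 9 12 14 8)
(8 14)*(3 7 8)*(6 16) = [0, 1, 2, 7, 4, 5, 16, 8, 14, 9, 10, 11, 12, 13, 3, 15, 6] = (3 7 8 14)(6 16)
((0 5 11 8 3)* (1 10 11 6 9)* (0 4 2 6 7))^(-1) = (0 7 5)(1 9 6 2 4 3 8 11 10)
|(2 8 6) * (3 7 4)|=|(2 8 6)(3 7 4)|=3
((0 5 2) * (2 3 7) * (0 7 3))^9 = (0 5)(2 7) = ((0 5)(2 7))^9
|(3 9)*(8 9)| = 3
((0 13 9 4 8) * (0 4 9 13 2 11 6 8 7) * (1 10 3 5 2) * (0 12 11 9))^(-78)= ((13)(0 1 10 3 5 2 9)(4 7 12 11 6 8))^(-78)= (13)(0 9 2 5 3 10 1)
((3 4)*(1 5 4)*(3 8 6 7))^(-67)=((1 5 4 8 6 7 3))^(-67)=(1 8 3 4 7 5 6)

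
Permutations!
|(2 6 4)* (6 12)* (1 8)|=|(1 8)(2 12 6 4)|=4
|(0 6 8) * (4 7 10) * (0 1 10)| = 7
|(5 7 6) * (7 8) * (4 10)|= |(4 10)(5 8 7 6)|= 4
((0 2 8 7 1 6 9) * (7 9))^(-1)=(0 9 8 2)(1 7 6)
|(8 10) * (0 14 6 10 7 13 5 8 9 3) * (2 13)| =|(0 14 6 10 9 3)(2 13 5 8 7)| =30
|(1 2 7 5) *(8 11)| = 4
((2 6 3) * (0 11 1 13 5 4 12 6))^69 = ((0 11 1 13 5 4 12 6 3 2))^69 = (0 2 3 6 12 4 5 13 1 11)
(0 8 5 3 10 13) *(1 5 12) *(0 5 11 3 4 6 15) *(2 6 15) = (0 8 12 1 11 3 10 13 5 4 15)(2 6) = [8, 11, 6, 10, 15, 4, 2, 7, 12, 9, 13, 3, 1, 5, 14, 0]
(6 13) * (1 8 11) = [0, 8, 2, 3, 4, 5, 13, 7, 11, 9, 10, 1, 12, 6] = (1 8 11)(6 13)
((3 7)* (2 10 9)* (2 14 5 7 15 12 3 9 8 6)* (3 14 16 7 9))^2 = (2 8)(3 12 5 16)(6 10)(7 15 14 9) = ((2 10 8 6)(3 15 12 14 5 9 16 7))^2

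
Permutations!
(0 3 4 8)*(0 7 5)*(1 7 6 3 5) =[5, 7, 2, 4, 8, 0, 3, 1, 6] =(0 5)(1 7)(3 4 8 6)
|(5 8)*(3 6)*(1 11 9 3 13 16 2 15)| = |(1 11 9 3 6 13 16 2 15)(5 8)| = 18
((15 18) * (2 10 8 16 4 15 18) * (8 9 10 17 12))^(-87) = ((18)(2 17 12 8 16 4 15)(9 10))^(-87) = (18)(2 16 17 4 12 15 8)(9 10)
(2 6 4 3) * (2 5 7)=[0, 1, 6, 5, 3, 7, 4, 2]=(2 6 4 3 5 7)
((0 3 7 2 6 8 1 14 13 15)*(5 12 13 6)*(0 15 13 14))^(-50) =((15)(0 3 7 2 5 12 14 6 8 1))^(-50) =(15)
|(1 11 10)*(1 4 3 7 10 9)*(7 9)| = |(1 11 7 10 4 3 9)| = 7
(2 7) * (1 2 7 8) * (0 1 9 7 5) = (0 1 2 8 9 7 5) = [1, 2, 8, 3, 4, 0, 6, 5, 9, 7]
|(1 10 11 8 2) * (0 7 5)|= |(0 7 5)(1 10 11 8 2)|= 15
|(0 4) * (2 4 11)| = 4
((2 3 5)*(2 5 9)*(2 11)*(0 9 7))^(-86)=((0 9 11 2 3 7))^(-86)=(0 3 11)(2 9 7)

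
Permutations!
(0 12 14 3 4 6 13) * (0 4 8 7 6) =(0 12 14 3 8 7 6 13 4) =[12, 1, 2, 8, 0, 5, 13, 6, 7, 9, 10, 11, 14, 4, 3]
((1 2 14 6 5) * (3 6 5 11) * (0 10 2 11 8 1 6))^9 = ((0 10 2 14 5 6 8 1 11 3))^9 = (0 3 11 1 8 6 5 14 2 10)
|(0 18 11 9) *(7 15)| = |(0 18 11 9)(7 15)| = 4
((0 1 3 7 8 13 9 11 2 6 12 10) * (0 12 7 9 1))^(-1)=((1 3 9 11 2 6 7 8 13)(10 12))^(-1)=(1 13 8 7 6 2 11 9 3)(10 12)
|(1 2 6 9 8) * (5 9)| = |(1 2 6 5 9 8)| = 6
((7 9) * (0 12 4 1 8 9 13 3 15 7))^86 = (0 4 8)(1 9 12)(3 7)(13 15)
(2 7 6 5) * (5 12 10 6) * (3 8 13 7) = (2 3 8 13 7 5)(6 12 10) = [0, 1, 3, 8, 4, 2, 12, 5, 13, 9, 6, 11, 10, 7]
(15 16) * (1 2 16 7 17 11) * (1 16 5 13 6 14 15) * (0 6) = (0 6 14 15 7 17 11 16 1 2 5 13) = [6, 2, 5, 3, 4, 13, 14, 17, 8, 9, 10, 16, 12, 0, 15, 7, 1, 11]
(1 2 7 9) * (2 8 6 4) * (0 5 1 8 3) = (0 5 1 3)(2 7 9 8 6 4) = [5, 3, 7, 0, 2, 1, 4, 9, 6, 8]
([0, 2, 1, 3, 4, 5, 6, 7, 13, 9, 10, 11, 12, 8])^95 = [0, 2, 1, 3, 4, 5, 6, 7, 13, 9, 10, 11, 12, 8]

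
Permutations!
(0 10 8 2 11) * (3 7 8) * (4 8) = (0 10 3 7 4 8 2 11) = [10, 1, 11, 7, 8, 5, 6, 4, 2, 9, 3, 0]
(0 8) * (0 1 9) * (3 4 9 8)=[3, 8, 2, 4, 9, 5, 6, 7, 1, 0]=(0 3 4 9)(1 8)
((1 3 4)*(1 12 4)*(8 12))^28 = (4 8 12)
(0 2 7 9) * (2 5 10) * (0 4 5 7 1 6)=(0 7 9 4 5 10 2 1 6)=[7, 6, 1, 3, 5, 10, 0, 9, 8, 4, 2]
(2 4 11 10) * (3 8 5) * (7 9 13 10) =(2 4 11 7 9 13 10)(3 8 5) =[0, 1, 4, 8, 11, 3, 6, 9, 5, 13, 2, 7, 12, 10]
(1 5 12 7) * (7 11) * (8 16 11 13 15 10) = (1 5 12 13 15 10 8 16 11 7) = [0, 5, 2, 3, 4, 12, 6, 1, 16, 9, 8, 7, 13, 15, 14, 10, 11]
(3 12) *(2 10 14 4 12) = (2 10 14 4 12 3) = [0, 1, 10, 2, 12, 5, 6, 7, 8, 9, 14, 11, 3, 13, 4]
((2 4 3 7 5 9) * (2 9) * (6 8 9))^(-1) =((2 4 3 7 5)(6 8 9))^(-1) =(2 5 7 3 4)(6 9 8)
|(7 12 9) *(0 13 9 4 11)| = 7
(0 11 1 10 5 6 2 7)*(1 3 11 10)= (0 10 5 6 2 7)(3 11)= [10, 1, 7, 11, 4, 6, 2, 0, 8, 9, 5, 3]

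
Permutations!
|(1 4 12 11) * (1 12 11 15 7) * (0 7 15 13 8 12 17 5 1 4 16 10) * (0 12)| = |(0 7 4 11 17 5 1 16 10 12 13 8)| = 12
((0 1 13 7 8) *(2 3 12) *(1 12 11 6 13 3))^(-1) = ((0 12 2 1 3 11 6 13 7 8))^(-1) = (0 8 7 13 6 11 3 1 2 12)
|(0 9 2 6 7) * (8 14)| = 10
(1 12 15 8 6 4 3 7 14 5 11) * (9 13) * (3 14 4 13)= [0, 12, 2, 7, 14, 11, 13, 4, 6, 3, 10, 1, 15, 9, 5, 8]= (1 12 15 8 6 13 9 3 7 4 14 5 11)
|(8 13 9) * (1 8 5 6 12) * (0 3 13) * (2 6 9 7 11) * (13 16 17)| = |(0 3 16 17 13 7 11 2 6 12 1 8)(5 9)| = 12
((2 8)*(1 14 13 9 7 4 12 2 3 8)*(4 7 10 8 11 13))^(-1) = ((1 14 4 12 2)(3 11 13 9 10 8))^(-1) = (1 2 12 4 14)(3 8 10 9 13 11)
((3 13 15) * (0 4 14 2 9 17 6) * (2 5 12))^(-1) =(0 6 17 9 2 12 5 14 4)(3 15 13)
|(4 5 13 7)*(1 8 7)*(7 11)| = 7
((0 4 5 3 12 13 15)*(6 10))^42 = ((0 4 5 3 12 13 15)(6 10))^42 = (15)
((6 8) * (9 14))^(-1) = ((6 8)(9 14))^(-1) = (6 8)(9 14)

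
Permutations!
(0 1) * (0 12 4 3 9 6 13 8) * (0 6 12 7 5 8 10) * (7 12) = (0 1 12 4 3 9 7 5 8 6 13 10) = [1, 12, 2, 9, 3, 8, 13, 5, 6, 7, 0, 11, 4, 10]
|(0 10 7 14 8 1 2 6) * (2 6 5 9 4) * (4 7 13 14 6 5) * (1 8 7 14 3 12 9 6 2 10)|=|(0 1 5 6)(2 4 10 13 3 12 9 14 7)|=36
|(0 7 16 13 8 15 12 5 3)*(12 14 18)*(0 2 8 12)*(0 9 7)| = |(2 8 15 14 18 9 7 16 13 12 5 3)| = 12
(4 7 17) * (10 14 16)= (4 7 17)(10 14 16)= [0, 1, 2, 3, 7, 5, 6, 17, 8, 9, 14, 11, 12, 13, 16, 15, 10, 4]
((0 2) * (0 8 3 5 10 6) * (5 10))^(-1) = (0 6 10 3 8 2)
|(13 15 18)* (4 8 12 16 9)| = 15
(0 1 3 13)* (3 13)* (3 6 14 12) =[1, 13, 2, 6, 4, 5, 14, 7, 8, 9, 10, 11, 3, 0, 12] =(0 1 13)(3 6 14 12)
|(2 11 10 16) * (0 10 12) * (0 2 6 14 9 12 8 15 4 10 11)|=|(0 11 8 15 4 10 16 6 14 9 12 2)|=12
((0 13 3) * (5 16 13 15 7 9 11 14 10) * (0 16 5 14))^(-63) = (16)(0 7 11 15 9)(10 14)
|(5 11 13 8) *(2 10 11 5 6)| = |(2 10 11 13 8 6)| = 6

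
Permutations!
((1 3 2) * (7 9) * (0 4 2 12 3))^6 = (12)(0 2)(1 4)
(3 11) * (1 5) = [0, 5, 2, 11, 4, 1, 6, 7, 8, 9, 10, 3] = (1 5)(3 11)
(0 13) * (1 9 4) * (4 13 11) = (0 11 4 1 9 13) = [11, 9, 2, 3, 1, 5, 6, 7, 8, 13, 10, 4, 12, 0]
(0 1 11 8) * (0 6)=(0 1 11 8 6)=[1, 11, 2, 3, 4, 5, 0, 7, 6, 9, 10, 8]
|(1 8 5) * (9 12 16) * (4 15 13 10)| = |(1 8 5)(4 15 13 10)(9 12 16)| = 12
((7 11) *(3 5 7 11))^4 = (11)(3 5 7)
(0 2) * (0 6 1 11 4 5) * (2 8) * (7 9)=(0 8 2 6 1 11 4 5)(7 9)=[8, 11, 6, 3, 5, 0, 1, 9, 2, 7, 10, 4]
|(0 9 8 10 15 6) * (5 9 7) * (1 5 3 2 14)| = 12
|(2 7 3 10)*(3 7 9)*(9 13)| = 5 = |(2 13 9 3 10)|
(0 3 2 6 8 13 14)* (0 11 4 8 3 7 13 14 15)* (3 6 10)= (0 7 13 15)(2 10 3)(4 8 14 11)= [7, 1, 10, 2, 8, 5, 6, 13, 14, 9, 3, 4, 12, 15, 11, 0]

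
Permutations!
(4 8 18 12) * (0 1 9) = [1, 9, 2, 3, 8, 5, 6, 7, 18, 0, 10, 11, 4, 13, 14, 15, 16, 17, 12] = (0 1 9)(4 8 18 12)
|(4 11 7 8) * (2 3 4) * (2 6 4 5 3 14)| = 10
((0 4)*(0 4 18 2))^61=((0 18 2))^61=(0 18 2)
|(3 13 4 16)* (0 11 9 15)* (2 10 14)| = 12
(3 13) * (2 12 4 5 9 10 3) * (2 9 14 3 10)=(2 12 4 5 14 3 13 9)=[0, 1, 12, 13, 5, 14, 6, 7, 8, 2, 10, 11, 4, 9, 3]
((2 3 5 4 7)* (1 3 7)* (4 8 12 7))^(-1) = (1 4 2 7 12 8 5 3)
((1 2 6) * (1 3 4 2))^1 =((2 6 3 4))^1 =(2 6 3 4)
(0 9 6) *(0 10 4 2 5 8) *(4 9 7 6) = (0 7 6 10 9 4 2 5 8) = [7, 1, 5, 3, 2, 8, 10, 6, 0, 4, 9]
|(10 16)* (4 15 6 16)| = |(4 15 6 16 10)| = 5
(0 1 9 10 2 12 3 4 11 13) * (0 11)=[1, 9, 12, 4, 0, 5, 6, 7, 8, 10, 2, 13, 3, 11]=(0 1 9 10 2 12 3 4)(11 13)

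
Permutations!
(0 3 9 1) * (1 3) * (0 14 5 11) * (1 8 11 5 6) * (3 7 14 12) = [8, 12, 2, 9, 4, 5, 1, 14, 11, 7, 10, 0, 3, 13, 6] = (0 8 11)(1 12 3 9 7 14 6)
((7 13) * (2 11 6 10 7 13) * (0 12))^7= ((13)(0 12)(2 11 6 10 7))^7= (13)(0 12)(2 6 7 11 10)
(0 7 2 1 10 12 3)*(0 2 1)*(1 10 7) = (0 1 7 10 12 3 2) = [1, 7, 0, 2, 4, 5, 6, 10, 8, 9, 12, 11, 3]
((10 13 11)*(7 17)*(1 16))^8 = ((1 16)(7 17)(10 13 11))^8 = (17)(10 11 13)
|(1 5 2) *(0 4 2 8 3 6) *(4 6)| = 6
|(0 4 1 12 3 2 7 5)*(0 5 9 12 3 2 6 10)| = 12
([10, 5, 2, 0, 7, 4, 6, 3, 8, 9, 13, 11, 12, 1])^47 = [3, 13, 2, 7, 5, 1, 6, 4, 8, 9, 0, 11, 12, 10]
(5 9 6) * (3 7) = (3 7)(5 9 6) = [0, 1, 2, 7, 4, 9, 5, 3, 8, 6]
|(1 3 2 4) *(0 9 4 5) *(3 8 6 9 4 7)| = |(0 4 1 8 6 9 7 3 2 5)| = 10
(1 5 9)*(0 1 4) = [1, 5, 2, 3, 0, 9, 6, 7, 8, 4] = (0 1 5 9 4)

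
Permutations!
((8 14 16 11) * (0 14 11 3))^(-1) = ((0 14 16 3)(8 11))^(-1) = (0 3 16 14)(8 11)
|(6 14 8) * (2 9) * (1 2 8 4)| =7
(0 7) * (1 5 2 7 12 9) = (0 12 9 1 5 2 7) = [12, 5, 7, 3, 4, 2, 6, 0, 8, 1, 10, 11, 9]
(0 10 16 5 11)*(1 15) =(0 10 16 5 11)(1 15) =[10, 15, 2, 3, 4, 11, 6, 7, 8, 9, 16, 0, 12, 13, 14, 1, 5]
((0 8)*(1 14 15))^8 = ((0 8)(1 14 15))^8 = (1 15 14)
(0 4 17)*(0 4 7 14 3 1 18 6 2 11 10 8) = [7, 18, 11, 1, 17, 5, 2, 14, 0, 9, 8, 10, 12, 13, 3, 15, 16, 4, 6] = (0 7 14 3 1 18 6 2 11 10 8)(4 17)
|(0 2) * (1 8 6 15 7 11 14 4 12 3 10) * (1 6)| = 18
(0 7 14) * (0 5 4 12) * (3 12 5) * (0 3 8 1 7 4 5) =(0 4)(1 7 14 8)(3 12) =[4, 7, 2, 12, 0, 5, 6, 14, 1, 9, 10, 11, 3, 13, 8]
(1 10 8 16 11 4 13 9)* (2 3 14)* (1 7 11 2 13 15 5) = (1 10 8 16 2 3 14 13 9 7 11 4 15 5) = [0, 10, 3, 14, 15, 1, 6, 11, 16, 7, 8, 4, 12, 9, 13, 5, 2]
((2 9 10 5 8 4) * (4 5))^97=(2 9 10 4)(5 8)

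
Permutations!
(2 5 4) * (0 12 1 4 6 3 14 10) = (0 12 1 4 2 5 6 3 14 10) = [12, 4, 5, 14, 2, 6, 3, 7, 8, 9, 0, 11, 1, 13, 10]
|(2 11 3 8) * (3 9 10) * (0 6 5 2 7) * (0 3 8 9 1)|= |(0 6 5 2 11 1)(3 9 10 8 7)|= 30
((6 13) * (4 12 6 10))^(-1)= (4 10 13 6 12)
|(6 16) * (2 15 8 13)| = 4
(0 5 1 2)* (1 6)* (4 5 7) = (0 7 4 5 6 1 2) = [7, 2, 0, 3, 5, 6, 1, 4]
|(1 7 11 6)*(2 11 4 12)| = |(1 7 4 12 2 11 6)| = 7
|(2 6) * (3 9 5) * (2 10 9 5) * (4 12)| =4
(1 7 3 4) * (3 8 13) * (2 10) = [0, 7, 10, 4, 1, 5, 6, 8, 13, 9, 2, 11, 12, 3] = (1 7 8 13 3 4)(2 10)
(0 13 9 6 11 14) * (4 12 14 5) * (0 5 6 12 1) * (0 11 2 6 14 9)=[13, 11, 6, 3, 1, 4, 2, 7, 8, 12, 10, 14, 9, 0, 5]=(0 13)(1 11 14 5 4)(2 6)(9 12)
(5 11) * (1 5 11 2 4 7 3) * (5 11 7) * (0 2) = (0 2 4 5)(1 11 7 3) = [2, 11, 4, 1, 5, 0, 6, 3, 8, 9, 10, 7]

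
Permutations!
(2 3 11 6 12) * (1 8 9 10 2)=(1 8 9 10 2 3 11 6 12)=[0, 8, 3, 11, 4, 5, 12, 7, 9, 10, 2, 6, 1]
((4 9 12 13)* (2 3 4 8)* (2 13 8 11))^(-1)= ((2 3 4 9 12 8 13 11))^(-1)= (2 11 13 8 12 9 4 3)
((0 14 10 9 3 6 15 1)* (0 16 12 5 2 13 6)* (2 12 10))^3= (0 13 1 9 14 6 16 3 2 15 10)(5 12)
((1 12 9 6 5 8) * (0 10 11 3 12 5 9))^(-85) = (12)(1 8 5)(6 9)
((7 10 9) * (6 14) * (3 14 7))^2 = ((3 14 6 7 10 9))^2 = (3 6 10)(7 9 14)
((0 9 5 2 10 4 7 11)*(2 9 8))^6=((0 8 2 10 4 7 11)(5 9))^6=(0 11 7 4 10 2 8)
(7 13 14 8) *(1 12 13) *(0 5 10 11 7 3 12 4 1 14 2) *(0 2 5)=(1 4)(3 12 13 5 10 11 7 14 8)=[0, 4, 2, 12, 1, 10, 6, 14, 3, 9, 11, 7, 13, 5, 8]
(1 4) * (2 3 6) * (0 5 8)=(0 5 8)(1 4)(2 3 6)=[5, 4, 3, 6, 1, 8, 2, 7, 0]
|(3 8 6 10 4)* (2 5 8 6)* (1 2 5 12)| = |(1 2 12)(3 6 10 4)(5 8)| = 12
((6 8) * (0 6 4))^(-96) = (8)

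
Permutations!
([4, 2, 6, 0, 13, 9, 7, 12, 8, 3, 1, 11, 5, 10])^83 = (0 3 9 5 12 7 6 2 1 10 13 4)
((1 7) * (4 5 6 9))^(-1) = ((1 7)(4 5 6 9))^(-1) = (1 7)(4 9 6 5)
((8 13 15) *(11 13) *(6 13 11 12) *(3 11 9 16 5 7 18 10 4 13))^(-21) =(3 10)(4 11)(5 8)(6 18)(7 12)(9 13)(15 16)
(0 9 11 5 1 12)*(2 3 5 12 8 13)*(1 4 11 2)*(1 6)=(0 9 2 3 5 4 11 12)(1 8 13 6)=[9, 8, 3, 5, 11, 4, 1, 7, 13, 2, 10, 12, 0, 6]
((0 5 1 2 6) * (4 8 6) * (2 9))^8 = ((0 5 1 9 2 4 8 6))^8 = (9)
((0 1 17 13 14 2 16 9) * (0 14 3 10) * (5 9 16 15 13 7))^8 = (0 15 5)(1 13 9)(2 7 10)(3 14 17)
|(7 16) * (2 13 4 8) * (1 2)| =10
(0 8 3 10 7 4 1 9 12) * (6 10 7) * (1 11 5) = (0 8 3 7 4 11 5 1 9 12)(6 10) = [8, 9, 2, 7, 11, 1, 10, 4, 3, 12, 6, 5, 0]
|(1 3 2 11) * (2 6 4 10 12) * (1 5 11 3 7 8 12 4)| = 14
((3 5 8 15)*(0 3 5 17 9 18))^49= (0 18 9 17 3)(5 8 15)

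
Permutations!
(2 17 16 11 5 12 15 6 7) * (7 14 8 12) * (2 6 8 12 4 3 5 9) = (2 17 16 11 9)(3 5 7 6 14 12 15 8 4) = [0, 1, 17, 5, 3, 7, 14, 6, 4, 2, 10, 9, 15, 13, 12, 8, 11, 16]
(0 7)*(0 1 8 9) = (0 7 1 8 9) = [7, 8, 2, 3, 4, 5, 6, 1, 9, 0]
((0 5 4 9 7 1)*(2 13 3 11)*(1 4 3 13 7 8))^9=(13)(0 1 8 9 4 7 2 11 3 5)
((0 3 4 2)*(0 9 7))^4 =(0 9 4)(2 3 7)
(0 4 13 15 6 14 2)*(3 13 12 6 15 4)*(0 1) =(15)(0 3 13 4 12 6 14 2 1) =[3, 0, 1, 13, 12, 5, 14, 7, 8, 9, 10, 11, 6, 4, 2, 15]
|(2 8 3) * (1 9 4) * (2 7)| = 12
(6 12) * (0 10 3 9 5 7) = (0 10 3 9 5 7)(6 12) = [10, 1, 2, 9, 4, 7, 12, 0, 8, 5, 3, 11, 6]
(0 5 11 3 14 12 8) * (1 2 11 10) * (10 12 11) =(0 5 12 8)(1 2 10)(3 14 11) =[5, 2, 10, 14, 4, 12, 6, 7, 0, 9, 1, 3, 8, 13, 11]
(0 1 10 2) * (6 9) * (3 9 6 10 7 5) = (0 1 7 5 3 9 10 2) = [1, 7, 0, 9, 4, 3, 6, 5, 8, 10, 2]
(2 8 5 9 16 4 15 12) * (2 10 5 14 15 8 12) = (2 12 10 5 9 16 4 8 14 15) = [0, 1, 12, 3, 8, 9, 6, 7, 14, 16, 5, 11, 10, 13, 15, 2, 4]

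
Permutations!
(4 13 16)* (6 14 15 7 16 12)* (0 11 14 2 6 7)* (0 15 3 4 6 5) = (0 11 14 3 4 13 12 7 16 6 2 5) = [11, 1, 5, 4, 13, 0, 2, 16, 8, 9, 10, 14, 7, 12, 3, 15, 6]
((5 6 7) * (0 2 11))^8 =(0 11 2)(5 7 6)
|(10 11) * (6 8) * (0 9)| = |(0 9)(6 8)(10 11)| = 2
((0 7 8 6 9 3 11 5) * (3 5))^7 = (0 7 8 6 9 5)(3 11)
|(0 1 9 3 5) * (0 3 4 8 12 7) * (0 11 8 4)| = |(0 1 9)(3 5)(7 11 8 12)| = 12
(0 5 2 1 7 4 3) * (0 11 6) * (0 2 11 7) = (0 5 11 6 2 1)(3 7 4) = [5, 0, 1, 7, 3, 11, 2, 4, 8, 9, 10, 6]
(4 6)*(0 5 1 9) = (0 5 1 9)(4 6) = [5, 9, 2, 3, 6, 1, 4, 7, 8, 0]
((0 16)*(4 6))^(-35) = (0 16)(4 6) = ((0 16)(4 6))^(-35)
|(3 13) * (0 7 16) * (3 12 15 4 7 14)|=9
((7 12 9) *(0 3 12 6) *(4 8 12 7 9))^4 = (4 8 12)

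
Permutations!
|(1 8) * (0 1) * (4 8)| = |(0 1 4 8)| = 4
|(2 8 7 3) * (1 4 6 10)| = 4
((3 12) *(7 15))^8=((3 12)(7 15))^8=(15)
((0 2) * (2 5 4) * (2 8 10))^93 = ((0 5 4 8 10 2))^93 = (0 8)(2 4)(5 10)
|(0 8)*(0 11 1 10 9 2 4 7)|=9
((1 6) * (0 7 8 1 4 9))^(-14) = (9)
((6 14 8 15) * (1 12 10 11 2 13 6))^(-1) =(1 15 8 14 6 13 2 11 10 12)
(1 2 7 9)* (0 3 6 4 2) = [3, 0, 7, 6, 2, 5, 4, 9, 8, 1] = (0 3 6 4 2 7 9 1)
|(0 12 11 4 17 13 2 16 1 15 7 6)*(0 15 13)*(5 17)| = 12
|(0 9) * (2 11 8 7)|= |(0 9)(2 11 8 7)|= 4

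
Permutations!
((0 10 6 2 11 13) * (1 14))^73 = (0 10 6 2 11 13)(1 14)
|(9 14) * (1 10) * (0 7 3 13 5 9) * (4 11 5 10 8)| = 12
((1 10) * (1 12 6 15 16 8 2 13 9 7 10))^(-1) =((2 13 9 7 10 12 6 15 16 8))^(-1) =(2 8 16 15 6 12 10 7 9 13)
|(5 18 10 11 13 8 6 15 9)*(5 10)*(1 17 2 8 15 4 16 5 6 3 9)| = 10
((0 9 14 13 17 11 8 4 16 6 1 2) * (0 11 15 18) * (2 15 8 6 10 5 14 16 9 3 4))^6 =(0 5 11 3 14 6 4 13 1 9 17 15 16 8 18 10 2)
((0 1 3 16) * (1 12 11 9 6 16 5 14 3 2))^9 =((0 12 11 9 6 16)(1 2)(3 5 14))^9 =(0 9)(1 2)(6 12)(11 16)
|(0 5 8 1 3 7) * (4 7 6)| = 8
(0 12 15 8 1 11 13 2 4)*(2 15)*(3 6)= (0 12 2 4)(1 11 13 15 8)(3 6)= [12, 11, 4, 6, 0, 5, 3, 7, 1, 9, 10, 13, 2, 15, 14, 8]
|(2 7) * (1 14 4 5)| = |(1 14 4 5)(2 7)| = 4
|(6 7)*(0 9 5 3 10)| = 10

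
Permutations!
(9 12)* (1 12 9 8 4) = (1 12 8 4) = [0, 12, 2, 3, 1, 5, 6, 7, 4, 9, 10, 11, 8]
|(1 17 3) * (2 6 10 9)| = 12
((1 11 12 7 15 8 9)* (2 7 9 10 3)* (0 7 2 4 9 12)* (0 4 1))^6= (0 1 15 4 10)(3 7 11 8 9)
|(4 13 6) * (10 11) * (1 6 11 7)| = 7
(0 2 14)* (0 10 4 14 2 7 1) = (0 7 1)(4 14 10) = [7, 0, 2, 3, 14, 5, 6, 1, 8, 9, 4, 11, 12, 13, 10]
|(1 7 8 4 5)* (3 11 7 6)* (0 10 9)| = 24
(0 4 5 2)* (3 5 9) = [4, 1, 0, 5, 9, 2, 6, 7, 8, 3] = (0 4 9 3 5 2)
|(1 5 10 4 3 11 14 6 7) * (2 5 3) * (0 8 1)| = 8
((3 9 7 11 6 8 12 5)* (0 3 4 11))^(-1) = (0 7 9 3)(4 5 12 8 6 11)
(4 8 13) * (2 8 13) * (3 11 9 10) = [0, 1, 8, 11, 13, 5, 6, 7, 2, 10, 3, 9, 12, 4] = (2 8)(3 11 9 10)(4 13)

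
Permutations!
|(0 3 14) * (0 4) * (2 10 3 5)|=|(0 5 2 10 3 14 4)|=7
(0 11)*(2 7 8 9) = (0 11)(2 7 8 9) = [11, 1, 7, 3, 4, 5, 6, 8, 9, 2, 10, 0]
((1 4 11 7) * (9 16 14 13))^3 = ((1 4 11 7)(9 16 14 13))^3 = (1 7 11 4)(9 13 14 16)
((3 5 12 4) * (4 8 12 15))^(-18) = (3 15)(4 5)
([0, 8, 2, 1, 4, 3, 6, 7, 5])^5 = (1 8 5 3)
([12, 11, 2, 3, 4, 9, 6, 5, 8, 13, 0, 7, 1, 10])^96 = [9, 10, 2, 3, 4, 1, 6, 12, 8, 11, 5, 0, 13, 7]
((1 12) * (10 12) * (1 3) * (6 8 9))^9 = (1 10 12 3)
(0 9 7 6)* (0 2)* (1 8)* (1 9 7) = [7, 8, 0, 3, 4, 5, 2, 6, 9, 1] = (0 7 6 2)(1 8 9)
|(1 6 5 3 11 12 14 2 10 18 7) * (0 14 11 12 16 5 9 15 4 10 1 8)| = 60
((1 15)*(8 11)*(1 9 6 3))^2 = (1 9 3 15 6)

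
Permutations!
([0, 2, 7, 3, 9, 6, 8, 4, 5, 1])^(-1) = [0, 9, 1, 3, 7, 8, 5, 2, 6, 4]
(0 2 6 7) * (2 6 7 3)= (0 6 3 2 7)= [6, 1, 7, 2, 4, 5, 3, 0]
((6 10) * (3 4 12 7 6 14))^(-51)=(3 10 7 4 14 6 12)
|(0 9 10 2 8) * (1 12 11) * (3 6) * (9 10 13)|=12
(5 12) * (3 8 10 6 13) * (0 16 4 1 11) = (0 16 4 1 11)(3 8 10 6 13)(5 12) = [16, 11, 2, 8, 1, 12, 13, 7, 10, 9, 6, 0, 5, 3, 14, 15, 4]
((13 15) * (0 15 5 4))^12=((0 15 13 5 4))^12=(0 13 4 15 5)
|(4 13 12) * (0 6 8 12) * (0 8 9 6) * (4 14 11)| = 6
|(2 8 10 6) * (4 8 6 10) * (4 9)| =6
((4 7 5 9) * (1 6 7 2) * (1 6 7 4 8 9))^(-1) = (1 5 7)(2 4 6)(8 9) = ((1 7 5)(2 6 4)(8 9))^(-1)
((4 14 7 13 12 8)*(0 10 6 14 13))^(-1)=(0 7 14 6 10)(4 8 12 13)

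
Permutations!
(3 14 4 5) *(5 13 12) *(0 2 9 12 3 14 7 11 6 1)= (0 2 9 12 5 14 4 13 3 7 11 6 1)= [2, 0, 9, 7, 13, 14, 1, 11, 8, 12, 10, 6, 5, 3, 4]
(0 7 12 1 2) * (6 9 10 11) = (0 7 12 1 2)(6 9 10 11) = [7, 2, 0, 3, 4, 5, 9, 12, 8, 10, 11, 6, 1]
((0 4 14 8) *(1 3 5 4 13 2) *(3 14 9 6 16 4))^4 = ((0 13 2 1 14 8)(3 5)(4 9 6 16))^4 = (16)(0 14 2)(1 13 8)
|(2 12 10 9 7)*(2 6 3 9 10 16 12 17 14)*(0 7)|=|(0 7 6 3 9)(2 17 14)(12 16)|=30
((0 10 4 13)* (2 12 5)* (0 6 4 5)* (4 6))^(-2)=(13)(0 2 10 12 5)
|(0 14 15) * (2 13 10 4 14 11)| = 8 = |(0 11 2 13 10 4 14 15)|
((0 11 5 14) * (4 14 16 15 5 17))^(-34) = ((0 11 17 4 14)(5 16 15))^(-34) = (0 11 17 4 14)(5 15 16)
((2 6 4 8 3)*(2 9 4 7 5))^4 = ((2 6 7 5)(3 9 4 8))^4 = (9)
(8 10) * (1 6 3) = [0, 6, 2, 1, 4, 5, 3, 7, 10, 9, 8] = (1 6 3)(8 10)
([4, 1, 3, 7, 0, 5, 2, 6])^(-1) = (0 4)(2 6 7 3)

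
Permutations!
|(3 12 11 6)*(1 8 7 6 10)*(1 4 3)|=|(1 8 7 6)(3 12 11 10 4)|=20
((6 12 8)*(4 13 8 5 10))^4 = (4 12 13 5 8 10 6)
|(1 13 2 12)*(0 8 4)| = |(0 8 4)(1 13 2 12)| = 12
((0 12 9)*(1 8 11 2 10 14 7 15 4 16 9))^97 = ((0 12 1 8 11 2 10 14 7 15 4 16 9))^97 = (0 10 9 2 16 11 4 8 15 1 7 12 14)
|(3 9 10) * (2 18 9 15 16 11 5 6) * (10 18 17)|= 18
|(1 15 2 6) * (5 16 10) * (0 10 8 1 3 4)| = |(0 10 5 16 8 1 15 2 6 3 4)| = 11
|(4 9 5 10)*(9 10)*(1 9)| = |(1 9 5)(4 10)| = 6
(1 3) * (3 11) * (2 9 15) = (1 11 3)(2 9 15) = [0, 11, 9, 1, 4, 5, 6, 7, 8, 15, 10, 3, 12, 13, 14, 2]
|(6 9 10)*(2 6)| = |(2 6 9 10)| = 4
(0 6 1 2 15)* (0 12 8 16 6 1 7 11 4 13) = (0 1 2 15 12 8 16 6 7 11 4 13) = [1, 2, 15, 3, 13, 5, 7, 11, 16, 9, 10, 4, 8, 0, 14, 12, 6]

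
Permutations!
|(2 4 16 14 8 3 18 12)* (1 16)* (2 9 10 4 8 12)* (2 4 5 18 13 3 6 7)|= |(1 16 14 12 9 10 5 18 4)(2 8 6 7)(3 13)|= 36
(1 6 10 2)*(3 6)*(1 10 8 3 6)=(1 6 8 3)(2 10)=[0, 6, 10, 1, 4, 5, 8, 7, 3, 9, 2]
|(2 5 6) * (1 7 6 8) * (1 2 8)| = |(1 7 6 8 2 5)| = 6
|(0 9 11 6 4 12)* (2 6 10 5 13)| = 10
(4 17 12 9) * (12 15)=(4 17 15 12 9)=[0, 1, 2, 3, 17, 5, 6, 7, 8, 4, 10, 11, 9, 13, 14, 12, 16, 15]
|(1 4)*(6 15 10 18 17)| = |(1 4)(6 15 10 18 17)| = 10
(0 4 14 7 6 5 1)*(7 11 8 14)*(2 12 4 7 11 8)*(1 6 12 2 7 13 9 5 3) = (0 13 9 5 6 3 1)(4 11 7 12)(8 14) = [13, 0, 2, 1, 11, 6, 3, 12, 14, 5, 10, 7, 4, 9, 8]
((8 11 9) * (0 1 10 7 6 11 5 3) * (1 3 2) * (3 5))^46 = (0 2 10 6 9 3 5 1 7 11 8)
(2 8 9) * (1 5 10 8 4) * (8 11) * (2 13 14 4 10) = (1 5 2 10 11 8 9 13 14 4) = [0, 5, 10, 3, 1, 2, 6, 7, 9, 13, 11, 8, 12, 14, 4]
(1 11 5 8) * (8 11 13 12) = (1 13 12 8)(5 11) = [0, 13, 2, 3, 4, 11, 6, 7, 1, 9, 10, 5, 8, 12]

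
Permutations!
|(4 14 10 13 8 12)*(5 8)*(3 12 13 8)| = 8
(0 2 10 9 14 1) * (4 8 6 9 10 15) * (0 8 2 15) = (0 15 4 2)(1 8 6 9 14) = [15, 8, 0, 3, 2, 5, 9, 7, 6, 14, 10, 11, 12, 13, 1, 4]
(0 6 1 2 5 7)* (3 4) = [6, 2, 5, 4, 3, 7, 1, 0] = (0 6 1 2 5 7)(3 4)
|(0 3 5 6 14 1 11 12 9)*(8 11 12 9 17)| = |(0 3 5 6 14 1 12 17 8 11 9)| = 11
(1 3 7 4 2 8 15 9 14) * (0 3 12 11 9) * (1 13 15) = (0 3 7 4 2 8 1 12 11 9 14 13 15) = [3, 12, 8, 7, 2, 5, 6, 4, 1, 14, 10, 9, 11, 15, 13, 0]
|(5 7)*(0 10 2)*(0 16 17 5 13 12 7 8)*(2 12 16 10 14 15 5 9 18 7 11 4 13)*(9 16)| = 90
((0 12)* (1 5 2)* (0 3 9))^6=(0 3)(9 12)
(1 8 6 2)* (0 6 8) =(8)(0 6 2 1) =[6, 0, 1, 3, 4, 5, 2, 7, 8]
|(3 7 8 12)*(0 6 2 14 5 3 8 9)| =|(0 6 2 14 5 3 7 9)(8 12)| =8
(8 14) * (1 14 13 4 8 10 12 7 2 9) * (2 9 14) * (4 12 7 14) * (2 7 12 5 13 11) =(1 7 9)(2 4 8 11)(5 13)(10 12 14) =[0, 7, 4, 3, 8, 13, 6, 9, 11, 1, 12, 2, 14, 5, 10]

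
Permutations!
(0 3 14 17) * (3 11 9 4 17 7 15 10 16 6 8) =(0 11 9 4 17)(3 14 7 15 10 16 6 8) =[11, 1, 2, 14, 17, 5, 8, 15, 3, 4, 16, 9, 12, 13, 7, 10, 6, 0]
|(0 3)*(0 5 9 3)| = |(3 5 9)| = 3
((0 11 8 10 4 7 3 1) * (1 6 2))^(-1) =(0 1 2 6 3 7 4 10 8 11)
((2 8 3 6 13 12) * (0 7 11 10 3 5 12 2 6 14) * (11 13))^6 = ((0 7 13 2 8 5 12 6 11 10 3 14))^6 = (0 12)(2 10)(3 8)(5 14)(6 7)(11 13)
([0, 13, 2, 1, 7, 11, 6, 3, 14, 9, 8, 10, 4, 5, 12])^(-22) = [0, 1, 2, 3, 4, 5, 6, 7, 8, 9, 10, 11, 12, 13, 14]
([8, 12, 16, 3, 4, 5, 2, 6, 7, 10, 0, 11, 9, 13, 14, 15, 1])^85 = (0 16)(1 8)(2 10)(6 9)(7 12)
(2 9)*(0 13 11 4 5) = [13, 1, 9, 3, 5, 0, 6, 7, 8, 2, 10, 4, 12, 11] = (0 13 11 4 5)(2 9)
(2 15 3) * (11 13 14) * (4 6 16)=(2 15 3)(4 6 16)(11 13 14)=[0, 1, 15, 2, 6, 5, 16, 7, 8, 9, 10, 13, 12, 14, 11, 3, 4]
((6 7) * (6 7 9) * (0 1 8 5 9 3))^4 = (0 9 1 6 8 3 5)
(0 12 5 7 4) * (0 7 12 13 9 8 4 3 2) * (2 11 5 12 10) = (0 13 9 8 4 7 3 11 5 10 2) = [13, 1, 0, 11, 7, 10, 6, 3, 4, 8, 2, 5, 12, 9]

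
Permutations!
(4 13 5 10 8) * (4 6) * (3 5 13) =(13)(3 5 10 8 6 4) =[0, 1, 2, 5, 3, 10, 4, 7, 6, 9, 8, 11, 12, 13]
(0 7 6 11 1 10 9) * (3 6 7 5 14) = (0 5 14 3 6 11 1 10 9) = [5, 10, 2, 6, 4, 14, 11, 7, 8, 0, 9, 1, 12, 13, 3]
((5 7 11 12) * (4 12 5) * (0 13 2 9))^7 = ((0 13 2 9)(4 12)(5 7 11))^7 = (0 9 2 13)(4 12)(5 7 11)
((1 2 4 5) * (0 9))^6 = ((0 9)(1 2 4 5))^6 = (9)(1 4)(2 5)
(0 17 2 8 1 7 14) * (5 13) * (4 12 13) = (0 17 2 8 1 7 14)(4 12 13 5) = [17, 7, 8, 3, 12, 4, 6, 14, 1, 9, 10, 11, 13, 5, 0, 15, 16, 2]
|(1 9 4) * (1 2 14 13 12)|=|(1 9 4 2 14 13 12)|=7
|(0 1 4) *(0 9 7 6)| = 6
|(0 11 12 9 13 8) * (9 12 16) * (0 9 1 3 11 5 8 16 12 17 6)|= |(0 5 8 9 13 16 1 3 11 12 17 6)|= 12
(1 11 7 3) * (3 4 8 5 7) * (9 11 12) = (1 12 9 11 3)(4 8 5 7) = [0, 12, 2, 1, 8, 7, 6, 4, 5, 11, 10, 3, 9]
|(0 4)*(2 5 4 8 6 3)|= 7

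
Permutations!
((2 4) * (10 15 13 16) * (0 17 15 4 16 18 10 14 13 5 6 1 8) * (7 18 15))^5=((0 17 7 18 10 4 2 16 14 13 15 5 6 1 8))^5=(0 4 15)(1 18 14)(2 5 17)(6 7 16)(8 10 13)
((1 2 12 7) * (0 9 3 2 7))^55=(12)(1 7)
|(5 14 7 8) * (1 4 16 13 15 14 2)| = 10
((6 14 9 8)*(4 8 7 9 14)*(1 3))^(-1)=((14)(1 3)(4 8 6)(7 9))^(-1)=(14)(1 3)(4 6 8)(7 9)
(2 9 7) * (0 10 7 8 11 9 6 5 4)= (0 10 7 2 6 5 4)(8 11 9)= [10, 1, 6, 3, 0, 4, 5, 2, 11, 8, 7, 9]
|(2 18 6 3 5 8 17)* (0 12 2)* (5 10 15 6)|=28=|(0 12 2 18 5 8 17)(3 10 15 6)|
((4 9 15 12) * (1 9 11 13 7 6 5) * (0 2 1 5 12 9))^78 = ((0 2 1)(4 11 13 7 6 12)(9 15))^78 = (15)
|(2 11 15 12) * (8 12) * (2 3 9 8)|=|(2 11 15)(3 9 8 12)|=12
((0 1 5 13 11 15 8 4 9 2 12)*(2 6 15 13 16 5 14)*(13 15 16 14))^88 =((0 1 13 11 15 8 4 9 6 16 5 14 2 12))^88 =(0 15 6 2 13 4 5)(1 8 16 12 11 9 14)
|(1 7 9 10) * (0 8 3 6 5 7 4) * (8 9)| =5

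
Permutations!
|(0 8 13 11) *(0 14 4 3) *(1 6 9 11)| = |(0 8 13 1 6 9 11 14 4 3)| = 10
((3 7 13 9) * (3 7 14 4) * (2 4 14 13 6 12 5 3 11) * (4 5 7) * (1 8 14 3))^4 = ((1 8 14 3 13 9 4 11 2 5)(6 12 7))^4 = (1 13 2 14 4)(3 11 8 9 5)(6 12 7)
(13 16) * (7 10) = (7 10)(13 16) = [0, 1, 2, 3, 4, 5, 6, 10, 8, 9, 7, 11, 12, 16, 14, 15, 13]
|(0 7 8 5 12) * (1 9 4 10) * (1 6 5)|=10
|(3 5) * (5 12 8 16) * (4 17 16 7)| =8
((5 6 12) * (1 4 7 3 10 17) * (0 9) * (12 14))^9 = ((0 9)(1 4 7 3 10 17)(5 6 14 12))^9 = (0 9)(1 3)(4 10)(5 6 14 12)(7 17)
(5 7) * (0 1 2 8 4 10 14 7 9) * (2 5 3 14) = (0 1 5 9)(2 8 4 10)(3 14 7) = [1, 5, 8, 14, 10, 9, 6, 3, 4, 0, 2, 11, 12, 13, 7]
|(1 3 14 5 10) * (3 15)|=6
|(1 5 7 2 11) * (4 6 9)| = 15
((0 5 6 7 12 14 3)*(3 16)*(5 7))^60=(16)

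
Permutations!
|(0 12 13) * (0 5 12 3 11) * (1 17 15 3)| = |(0 1 17 15 3 11)(5 12 13)| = 6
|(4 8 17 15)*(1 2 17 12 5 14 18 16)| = |(1 2 17 15 4 8 12 5 14 18 16)| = 11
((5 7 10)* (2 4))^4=(5 7 10)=((2 4)(5 7 10))^4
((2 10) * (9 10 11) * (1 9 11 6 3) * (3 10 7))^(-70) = (11)(1 7)(2 10 6)(3 9)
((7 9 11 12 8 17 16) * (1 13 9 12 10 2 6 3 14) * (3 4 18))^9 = (1 3 4 2 11 13 14 18 6 10 9)(7 16 17 8 12)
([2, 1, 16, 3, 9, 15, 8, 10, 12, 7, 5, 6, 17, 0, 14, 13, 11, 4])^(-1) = (0 13 15 5 10 7 9 4 17 12 8 6 11 16 2)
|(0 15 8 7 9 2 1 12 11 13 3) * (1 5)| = |(0 15 8 7 9 2 5 1 12 11 13 3)| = 12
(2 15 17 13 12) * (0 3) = (0 3)(2 15 17 13 12) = [3, 1, 15, 0, 4, 5, 6, 7, 8, 9, 10, 11, 2, 12, 14, 17, 16, 13]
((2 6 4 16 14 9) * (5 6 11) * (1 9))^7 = ((1 9 2 11 5 6 4 16 14))^7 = (1 16 6 11 9 14 4 5 2)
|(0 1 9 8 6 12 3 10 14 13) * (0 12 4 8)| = |(0 1 9)(3 10 14 13 12)(4 8 6)| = 15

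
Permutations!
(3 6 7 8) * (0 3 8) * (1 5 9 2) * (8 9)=(0 3 6 7)(1 5 8 9 2)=[3, 5, 1, 6, 4, 8, 7, 0, 9, 2]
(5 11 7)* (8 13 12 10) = (5 11 7)(8 13 12 10) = [0, 1, 2, 3, 4, 11, 6, 5, 13, 9, 8, 7, 10, 12]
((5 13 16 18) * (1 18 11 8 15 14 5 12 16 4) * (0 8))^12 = (18)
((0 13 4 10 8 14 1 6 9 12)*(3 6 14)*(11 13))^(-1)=(0 12 9 6 3 8 10 4 13 11)(1 14)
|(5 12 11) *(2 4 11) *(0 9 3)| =15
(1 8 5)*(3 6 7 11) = [0, 8, 2, 6, 4, 1, 7, 11, 5, 9, 10, 3] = (1 8 5)(3 6 7 11)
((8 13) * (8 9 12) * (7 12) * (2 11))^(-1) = ((2 11)(7 12 8 13 9))^(-1) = (2 11)(7 9 13 8 12)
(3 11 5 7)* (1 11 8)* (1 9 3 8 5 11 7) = (11)(1 7 8 9 3 5) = [0, 7, 2, 5, 4, 1, 6, 8, 9, 3, 10, 11]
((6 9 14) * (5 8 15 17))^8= ((5 8 15 17)(6 9 14))^8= (17)(6 14 9)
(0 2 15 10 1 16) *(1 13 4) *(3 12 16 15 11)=(0 2 11 3 12 16)(1 15 10 13 4)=[2, 15, 11, 12, 1, 5, 6, 7, 8, 9, 13, 3, 16, 4, 14, 10, 0]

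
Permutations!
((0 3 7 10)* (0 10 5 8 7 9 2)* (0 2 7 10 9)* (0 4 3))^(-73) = ((3 4)(5 8 10 9 7))^(-73) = (3 4)(5 10 7 8 9)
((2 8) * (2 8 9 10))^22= (2 9 10)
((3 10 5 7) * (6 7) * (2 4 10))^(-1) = ((2 4 10 5 6 7 3))^(-1) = (2 3 7 6 5 10 4)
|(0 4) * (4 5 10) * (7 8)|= |(0 5 10 4)(7 8)|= 4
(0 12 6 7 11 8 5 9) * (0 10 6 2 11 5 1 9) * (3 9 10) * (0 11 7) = [12, 10, 7, 9, 4, 11, 0, 5, 1, 3, 6, 8, 2] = (0 12 2 7 5 11 8 1 10 6)(3 9)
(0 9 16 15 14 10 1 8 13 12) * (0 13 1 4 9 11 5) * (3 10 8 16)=[11, 16, 2, 10, 9, 0, 6, 7, 1, 3, 4, 5, 13, 12, 8, 14, 15]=(0 11 5)(1 16 15 14 8)(3 10 4 9)(12 13)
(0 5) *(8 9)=(0 5)(8 9)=[5, 1, 2, 3, 4, 0, 6, 7, 9, 8]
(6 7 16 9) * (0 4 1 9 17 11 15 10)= (0 4 1 9 6 7 16 17 11 15 10)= [4, 9, 2, 3, 1, 5, 7, 16, 8, 6, 0, 15, 12, 13, 14, 10, 17, 11]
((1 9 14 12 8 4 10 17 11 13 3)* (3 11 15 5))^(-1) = (1 3 5 15 17 10 4 8 12 14 9)(11 13) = ((1 9 14 12 8 4 10 17 15 5 3)(11 13))^(-1)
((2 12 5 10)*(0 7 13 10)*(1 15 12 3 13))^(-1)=(0 5 12 15 1 7)(2 10 13 3)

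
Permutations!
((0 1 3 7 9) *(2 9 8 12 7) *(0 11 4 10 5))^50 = (0 11 1 4 3 10 2 5 9)(7 12 8)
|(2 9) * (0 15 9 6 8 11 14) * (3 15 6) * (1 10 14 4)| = |(0 6 8 11 4 1 10 14)(2 3 15 9)| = 8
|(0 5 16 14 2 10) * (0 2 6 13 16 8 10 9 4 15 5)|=|(2 9 4 15 5 8 10)(6 13 16 14)|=28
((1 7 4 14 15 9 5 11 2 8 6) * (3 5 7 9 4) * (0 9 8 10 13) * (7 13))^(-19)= ((0 9 13)(1 8 6)(2 10 7 3 5 11)(4 14 15))^(-19)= (0 13 9)(1 6 8)(2 11 5 3 7 10)(4 15 14)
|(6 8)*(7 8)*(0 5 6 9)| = |(0 5 6 7 8 9)| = 6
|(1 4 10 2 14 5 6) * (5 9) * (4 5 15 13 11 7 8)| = 30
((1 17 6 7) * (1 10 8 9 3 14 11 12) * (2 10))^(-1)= ((1 17 6 7 2 10 8 9 3 14 11 12))^(-1)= (1 12 11 14 3 9 8 10 2 7 6 17)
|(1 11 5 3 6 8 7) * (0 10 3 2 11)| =21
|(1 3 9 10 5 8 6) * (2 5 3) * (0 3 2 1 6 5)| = |(0 3 9 10 2)(5 8)| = 10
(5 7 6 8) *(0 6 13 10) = (0 6 8 5 7 13 10) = [6, 1, 2, 3, 4, 7, 8, 13, 5, 9, 0, 11, 12, 10]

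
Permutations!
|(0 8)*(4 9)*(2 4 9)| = 2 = |(9)(0 8)(2 4)|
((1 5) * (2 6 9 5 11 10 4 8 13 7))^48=((1 11 10 4 8 13 7 2 6 9 5))^48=(1 8 6 11 13 9 10 7 5 4 2)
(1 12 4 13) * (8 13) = [0, 12, 2, 3, 8, 5, 6, 7, 13, 9, 10, 11, 4, 1] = (1 12 4 8 13)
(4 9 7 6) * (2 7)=(2 7 6 4 9)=[0, 1, 7, 3, 9, 5, 4, 6, 8, 2]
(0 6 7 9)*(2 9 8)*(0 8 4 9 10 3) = (0 6 7 4 9 8 2 10 3) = [6, 1, 10, 0, 9, 5, 7, 4, 2, 8, 3]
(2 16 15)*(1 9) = (1 9)(2 16 15) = [0, 9, 16, 3, 4, 5, 6, 7, 8, 1, 10, 11, 12, 13, 14, 2, 15]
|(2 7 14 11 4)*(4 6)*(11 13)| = 7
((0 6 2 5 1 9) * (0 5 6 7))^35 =((0 7)(1 9 5)(2 6))^35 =(0 7)(1 5 9)(2 6)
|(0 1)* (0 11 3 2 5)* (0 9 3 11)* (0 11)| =12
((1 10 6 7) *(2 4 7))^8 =((1 10 6 2 4 7))^8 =(1 6 4)(2 7 10)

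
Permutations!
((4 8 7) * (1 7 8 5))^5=((8)(1 7 4 5))^5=(8)(1 7 4 5)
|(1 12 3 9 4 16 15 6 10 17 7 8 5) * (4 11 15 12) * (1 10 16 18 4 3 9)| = |(1 3)(4 18)(5 10 17 7 8)(6 16 12 9 11 15)| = 30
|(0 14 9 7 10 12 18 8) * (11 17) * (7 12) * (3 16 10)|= 12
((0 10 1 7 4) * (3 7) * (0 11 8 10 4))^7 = ((0 4 11 8 10 1 3 7))^7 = (0 7 3 1 10 8 11 4)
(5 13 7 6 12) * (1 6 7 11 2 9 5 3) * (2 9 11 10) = (1 6 12 3)(2 11 9 5 13 10) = [0, 6, 11, 1, 4, 13, 12, 7, 8, 5, 2, 9, 3, 10]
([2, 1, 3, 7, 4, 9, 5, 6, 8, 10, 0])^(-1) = [10, 1, 0, 2, 4, 6, 7, 3, 8, 5, 9]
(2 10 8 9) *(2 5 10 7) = (2 7)(5 10 8 9) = [0, 1, 7, 3, 4, 10, 6, 2, 9, 5, 8]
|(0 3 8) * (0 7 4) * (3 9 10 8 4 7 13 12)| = |(0 9 10 8 13 12 3 4)| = 8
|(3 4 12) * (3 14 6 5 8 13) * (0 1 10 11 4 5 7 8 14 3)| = |(0 1 10 11 4 12 3 5 14 6 7 8 13)| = 13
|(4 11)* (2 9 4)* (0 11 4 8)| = |(0 11 2 9 8)| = 5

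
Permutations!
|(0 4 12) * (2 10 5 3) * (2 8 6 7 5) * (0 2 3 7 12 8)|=|(0 4 8 6 12 2 10 3)(5 7)|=8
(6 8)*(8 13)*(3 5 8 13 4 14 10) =(3 5 8 6 4 14 10) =[0, 1, 2, 5, 14, 8, 4, 7, 6, 9, 3, 11, 12, 13, 10]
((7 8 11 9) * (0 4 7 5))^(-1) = (0 5 9 11 8 7 4)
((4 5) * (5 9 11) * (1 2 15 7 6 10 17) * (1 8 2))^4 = ((2 15 7 6 10 17 8)(4 9 11 5))^4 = (2 10 15 17 7 8 6)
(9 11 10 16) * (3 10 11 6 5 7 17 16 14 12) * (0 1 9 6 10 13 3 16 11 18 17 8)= [1, 9, 2, 13, 4, 7, 5, 8, 0, 10, 14, 18, 16, 3, 12, 15, 6, 11, 17]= (0 1 9 10 14 12 16 6 5 7 8)(3 13)(11 18 17)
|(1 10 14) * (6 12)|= 6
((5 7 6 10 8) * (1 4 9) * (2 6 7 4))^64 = (10)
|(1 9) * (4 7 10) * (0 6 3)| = |(0 6 3)(1 9)(4 7 10)| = 6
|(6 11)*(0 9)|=|(0 9)(6 11)|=2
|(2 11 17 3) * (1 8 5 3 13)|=|(1 8 5 3 2 11 17 13)|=8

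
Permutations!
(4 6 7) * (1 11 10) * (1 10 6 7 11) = (4 7)(6 11) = [0, 1, 2, 3, 7, 5, 11, 4, 8, 9, 10, 6]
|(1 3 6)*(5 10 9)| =|(1 3 6)(5 10 9)| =3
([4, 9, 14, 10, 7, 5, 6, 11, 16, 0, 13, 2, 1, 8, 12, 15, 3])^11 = (0 7 2 12 9 4 11 14 1)(3 10 13 8 16)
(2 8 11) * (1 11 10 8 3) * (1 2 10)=[0, 11, 3, 2, 4, 5, 6, 7, 1, 9, 8, 10]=(1 11 10 8)(2 3)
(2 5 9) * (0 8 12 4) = [8, 1, 5, 3, 0, 9, 6, 7, 12, 2, 10, 11, 4] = (0 8 12 4)(2 5 9)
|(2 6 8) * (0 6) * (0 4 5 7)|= 7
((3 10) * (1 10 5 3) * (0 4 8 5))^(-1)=((0 4 8 5 3)(1 10))^(-1)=(0 3 5 8 4)(1 10)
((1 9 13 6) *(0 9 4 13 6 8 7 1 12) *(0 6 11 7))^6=((0 9 11 7 1 4 13 8)(6 12))^6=(0 13 1 11)(4 7 9 8)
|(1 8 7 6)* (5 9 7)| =6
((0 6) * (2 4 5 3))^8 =(6) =((0 6)(2 4 5 3))^8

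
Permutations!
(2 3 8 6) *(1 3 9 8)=(1 3)(2 9 8 6)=[0, 3, 9, 1, 4, 5, 2, 7, 6, 8]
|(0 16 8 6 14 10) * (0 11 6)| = |(0 16 8)(6 14 10 11)| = 12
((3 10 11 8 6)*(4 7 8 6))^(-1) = (3 6 11 10)(4 8 7) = ((3 10 11 6)(4 7 8))^(-1)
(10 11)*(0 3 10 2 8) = (0 3 10 11 2 8) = [3, 1, 8, 10, 4, 5, 6, 7, 0, 9, 11, 2]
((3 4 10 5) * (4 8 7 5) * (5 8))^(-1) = (3 5)(4 10)(7 8)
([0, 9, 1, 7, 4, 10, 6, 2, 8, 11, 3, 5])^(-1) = [0, 2, 7, 10, 4, 11, 6, 3, 8, 1, 5, 9]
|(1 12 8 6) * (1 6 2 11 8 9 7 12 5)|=|(1 5)(2 11 8)(7 12 9)|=6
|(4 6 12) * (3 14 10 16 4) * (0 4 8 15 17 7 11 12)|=|(0 4 6)(3 14 10 16 8 15 17 7 11 12)|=30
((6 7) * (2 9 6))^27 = (2 7 6 9)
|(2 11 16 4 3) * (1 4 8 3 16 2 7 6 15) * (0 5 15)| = 10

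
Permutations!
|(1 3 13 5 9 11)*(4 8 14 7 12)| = 30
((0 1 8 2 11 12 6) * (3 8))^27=((0 1 3 8 2 11 12 6))^27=(0 8 12 1 2 6 3 11)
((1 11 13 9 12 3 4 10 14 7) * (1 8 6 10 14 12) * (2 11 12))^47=((1 12 3 4 14 7 8 6 10 2 11 13 9))^47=(1 10 4 13 8 12 2 14 9 6 3 11 7)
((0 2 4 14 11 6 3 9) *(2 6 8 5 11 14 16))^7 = (0 9 3 6)(2 4 16)(5 11 8)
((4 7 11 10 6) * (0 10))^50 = (0 6 7)(4 11 10)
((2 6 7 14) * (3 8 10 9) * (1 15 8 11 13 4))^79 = (1 13 3 10 15 4 11 9 8)(2 14 7 6)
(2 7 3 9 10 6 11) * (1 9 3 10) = (1 9)(2 7 10 6 11) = [0, 9, 7, 3, 4, 5, 11, 10, 8, 1, 6, 2]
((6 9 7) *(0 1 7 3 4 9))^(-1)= ((0 1 7 6)(3 4 9))^(-1)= (0 6 7 1)(3 9 4)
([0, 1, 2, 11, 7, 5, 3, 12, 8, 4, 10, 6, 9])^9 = [0, 1, 2, 3, 7, 5, 6, 12, 8, 4, 10, 11, 9]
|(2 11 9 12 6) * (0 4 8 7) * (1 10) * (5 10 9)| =8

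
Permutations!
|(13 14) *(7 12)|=|(7 12)(13 14)|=2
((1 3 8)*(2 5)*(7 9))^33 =((1 3 8)(2 5)(7 9))^33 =(2 5)(7 9)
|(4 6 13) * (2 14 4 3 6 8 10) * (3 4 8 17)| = 20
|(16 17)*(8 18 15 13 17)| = 6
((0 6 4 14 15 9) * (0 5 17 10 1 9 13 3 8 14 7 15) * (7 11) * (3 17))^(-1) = ((0 6 4 11 7 15 13 17 10 1 9 5 3 8 14))^(-1) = (0 14 8 3 5 9 1 10 17 13 15 7 11 4 6)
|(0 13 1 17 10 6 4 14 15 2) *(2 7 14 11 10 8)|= 12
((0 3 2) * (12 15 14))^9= ((0 3 2)(12 15 14))^9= (15)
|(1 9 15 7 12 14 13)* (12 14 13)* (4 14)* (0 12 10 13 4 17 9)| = 28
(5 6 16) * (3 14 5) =(3 14 5 6 16) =[0, 1, 2, 14, 4, 6, 16, 7, 8, 9, 10, 11, 12, 13, 5, 15, 3]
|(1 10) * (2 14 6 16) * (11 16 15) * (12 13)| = |(1 10)(2 14 6 15 11 16)(12 13)| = 6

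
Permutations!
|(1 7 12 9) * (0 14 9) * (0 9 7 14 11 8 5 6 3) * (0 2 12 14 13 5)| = |(0 11 8)(1 13 5 6 3 2 12 9)(7 14)| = 24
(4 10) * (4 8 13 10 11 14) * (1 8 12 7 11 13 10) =(1 8 10 12 7 11 14 4 13) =[0, 8, 2, 3, 13, 5, 6, 11, 10, 9, 12, 14, 7, 1, 4]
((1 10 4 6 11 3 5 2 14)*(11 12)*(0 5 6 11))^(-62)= ((0 5 2 14 1 10 4 11 3 6 12))^(-62)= (0 1 3 5 10 6 2 4 12 14 11)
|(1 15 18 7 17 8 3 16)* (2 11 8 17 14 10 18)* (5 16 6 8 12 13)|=|(1 15 2 11 12 13 5 16)(3 6 8)(7 14 10 18)|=24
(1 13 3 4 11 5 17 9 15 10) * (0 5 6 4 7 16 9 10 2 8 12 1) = [5, 13, 8, 7, 11, 17, 4, 16, 12, 15, 0, 6, 1, 3, 14, 2, 9, 10] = (0 5 17 10)(1 13 3 7 16 9 15 2 8 12)(4 11 6)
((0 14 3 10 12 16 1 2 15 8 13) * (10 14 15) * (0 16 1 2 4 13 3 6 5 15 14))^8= (0 14 6 5 15 8 3)(1 4 13 16 2 10 12)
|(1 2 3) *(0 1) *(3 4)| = 5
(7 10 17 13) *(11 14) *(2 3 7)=[0, 1, 3, 7, 4, 5, 6, 10, 8, 9, 17, 14, 12, 2, 11, 15, 16, 13]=(2 3 7 10 17 13)(11 14)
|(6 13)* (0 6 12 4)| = 5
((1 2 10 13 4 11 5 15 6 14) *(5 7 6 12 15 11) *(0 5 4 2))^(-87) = ((0 5 11 7 6 14 1)(2 10 13)(12 15))^(-87) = (0 6 5 14 11 1 7)(12 15)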